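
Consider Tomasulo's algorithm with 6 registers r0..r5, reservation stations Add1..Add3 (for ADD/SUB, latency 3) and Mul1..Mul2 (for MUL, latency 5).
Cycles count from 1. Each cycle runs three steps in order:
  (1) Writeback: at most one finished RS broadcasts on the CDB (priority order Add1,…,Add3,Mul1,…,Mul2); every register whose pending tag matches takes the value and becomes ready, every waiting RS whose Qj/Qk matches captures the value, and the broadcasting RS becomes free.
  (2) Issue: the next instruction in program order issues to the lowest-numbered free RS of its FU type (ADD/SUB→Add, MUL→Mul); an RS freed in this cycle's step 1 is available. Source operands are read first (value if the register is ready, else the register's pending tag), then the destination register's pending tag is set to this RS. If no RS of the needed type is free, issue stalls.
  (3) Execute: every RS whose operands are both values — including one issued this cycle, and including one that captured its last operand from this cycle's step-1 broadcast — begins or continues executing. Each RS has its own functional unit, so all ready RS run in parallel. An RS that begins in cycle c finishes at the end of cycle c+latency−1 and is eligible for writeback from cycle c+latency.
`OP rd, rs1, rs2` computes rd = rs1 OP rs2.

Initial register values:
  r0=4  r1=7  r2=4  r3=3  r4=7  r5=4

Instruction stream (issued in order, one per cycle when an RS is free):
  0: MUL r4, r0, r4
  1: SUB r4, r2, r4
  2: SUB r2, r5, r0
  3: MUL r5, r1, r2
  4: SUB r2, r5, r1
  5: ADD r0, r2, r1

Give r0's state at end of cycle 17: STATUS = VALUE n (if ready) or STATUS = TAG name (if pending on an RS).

cycle 1: issue MUL r4<-Mul1 // r0:4,r1:7,r2:4,r3:3,r4:Mul1,r5:4
cycle 2: issue SUB r4<-Add1 // r0:4,r1:7,r2:4,r3:3,r4:Add1,r5:4
cycle 3: issue SUB r2<-Add2 // r0:4,r1:7,r2:Add2,r3:3,r4:Add1,r5:4
cycle 4: issue MUL r5<-Mul2 // r0:4,r1:7,r2:Add2,r3:3,r4:Add1,r5:Mul2
cycle 5: issue SUB r2<-Add3 // r0:4,r1:7,r2:Add3,r3:3,r4:Add1,r5:Mul2
cycle 6: CDB Add2=0; issue ADD r0<-Add2 // r0:Add2,r1:7,r2:Add3,r3:3,r4:Add1,r5:Mul2
cycle 7: CDB Mul1=28 // r0:Add2,r1:7,r2:Add3,r3:3,r4:Add1,r5:Mul2
cycle 8: - // r0:Add2,r1:7,r2:Add3,r3:3,r4:Add1,r5:Mul2
cycle 9: - // r0:Add2,r1:7,r2:Add3,r3:3,r4:Add1,r5:Mul2
cycle 10: CDB Add1=-24 // r0:Add2,r1:7,r2:Add3,r3:3,r4:-24,r5:Mul2
cycle 11: CDB Mul2=0 // r0:Add2,r1:7,r2:Add3,r3:3,r4:-24,r5:0
cycle 12: - // r0:Add2,r1:7,r2:Add3,r3:3,r4:-24,r5:0
cycle 13: - // r0:Add2,r1:7,r2:Add3,r3:3,r4:-24,r5:0
cycle 14: CDB Add3=-7 // r0:Add2,r1:7,r2:-7,r3:3,r4:-24,r5:0
cycle 15: - // r0:Add2,r1:7,r2:-7,r3:3,r4:-24,r5:0
cycle 16: - // r0:Add2,r1:7,r2:-7,r3:3,r4:-24,r5:0
cycle 17: CDB Add2=0 // r0:0,r1:7,r2:-7,r3:3,r4:-24,r5:0

STATUS = VALUE 0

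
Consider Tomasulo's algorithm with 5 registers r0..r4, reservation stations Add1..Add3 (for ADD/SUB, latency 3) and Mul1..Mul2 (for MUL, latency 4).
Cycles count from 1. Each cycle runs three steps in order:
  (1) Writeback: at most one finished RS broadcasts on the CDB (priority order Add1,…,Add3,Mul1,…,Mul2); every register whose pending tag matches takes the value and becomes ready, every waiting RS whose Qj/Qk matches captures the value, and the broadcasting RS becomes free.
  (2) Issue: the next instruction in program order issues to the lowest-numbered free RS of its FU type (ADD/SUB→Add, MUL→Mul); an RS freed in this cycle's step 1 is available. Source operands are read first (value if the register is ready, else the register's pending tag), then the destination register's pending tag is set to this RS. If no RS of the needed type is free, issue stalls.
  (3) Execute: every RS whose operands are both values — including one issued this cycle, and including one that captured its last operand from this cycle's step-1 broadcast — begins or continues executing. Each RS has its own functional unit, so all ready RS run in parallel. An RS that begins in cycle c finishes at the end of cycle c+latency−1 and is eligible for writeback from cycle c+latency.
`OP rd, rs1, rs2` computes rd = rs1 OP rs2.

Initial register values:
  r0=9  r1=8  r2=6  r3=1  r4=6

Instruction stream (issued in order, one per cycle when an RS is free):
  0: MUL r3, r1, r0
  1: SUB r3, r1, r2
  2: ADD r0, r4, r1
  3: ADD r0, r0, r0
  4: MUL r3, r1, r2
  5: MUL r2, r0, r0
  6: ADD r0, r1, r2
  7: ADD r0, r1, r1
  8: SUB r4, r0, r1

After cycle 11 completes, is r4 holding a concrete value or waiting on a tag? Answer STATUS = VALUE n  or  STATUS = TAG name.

c1: issue MUL r3<-Mul1 | r0:9,r1:8,r2:6,r3:Mul1,r4:6
c2: issue SUB r3<-Add1 | r0:9,r1:8,r2:6,r3:Add1,r4:6
c3: issue ADD r0<-Add2 | r0:Add2,r1:8,r2:6,r3:Add1,r4:6
c4: issue ADD r0<-Add3 | r0:Add3,r1:8,r2:6,r3:Add1,r4:6
c5: CDB Add1=2; issue MUL r3<-Mul2 | r0:Add3,r1:8,r2:6,r3:Mul2,r4:6
c6: CDB Add2=14; stall | r0:Add3,r1:8,r2:6,r3:Mul2,r4:6
c7: CDB Mul1=72; issue MUL r2<-Mul1 | r0:Add3,r1:8,r2:Mul1,r3:Mul2,r4:6
c8: issue ADD r0<-Add1 | r0:Add1,r1:8,r2:Mul1,r3:Mul2,r4:6
c9: CDB Add3=28; issue ADD r0<-Add2 | r0:Add2,r1:8,r2:Mul1,r3:Mul2,r4:6
c10: CDB Mul2=48; issue SUB r4<-Add3 | r0:Add2,r1:8,r2:Mul1,r3:48,r4:Add3
c11: - | r0:Add2,r1:8,r2:Mul1,r3:48,r4:Add3

STATUS = TAG Add3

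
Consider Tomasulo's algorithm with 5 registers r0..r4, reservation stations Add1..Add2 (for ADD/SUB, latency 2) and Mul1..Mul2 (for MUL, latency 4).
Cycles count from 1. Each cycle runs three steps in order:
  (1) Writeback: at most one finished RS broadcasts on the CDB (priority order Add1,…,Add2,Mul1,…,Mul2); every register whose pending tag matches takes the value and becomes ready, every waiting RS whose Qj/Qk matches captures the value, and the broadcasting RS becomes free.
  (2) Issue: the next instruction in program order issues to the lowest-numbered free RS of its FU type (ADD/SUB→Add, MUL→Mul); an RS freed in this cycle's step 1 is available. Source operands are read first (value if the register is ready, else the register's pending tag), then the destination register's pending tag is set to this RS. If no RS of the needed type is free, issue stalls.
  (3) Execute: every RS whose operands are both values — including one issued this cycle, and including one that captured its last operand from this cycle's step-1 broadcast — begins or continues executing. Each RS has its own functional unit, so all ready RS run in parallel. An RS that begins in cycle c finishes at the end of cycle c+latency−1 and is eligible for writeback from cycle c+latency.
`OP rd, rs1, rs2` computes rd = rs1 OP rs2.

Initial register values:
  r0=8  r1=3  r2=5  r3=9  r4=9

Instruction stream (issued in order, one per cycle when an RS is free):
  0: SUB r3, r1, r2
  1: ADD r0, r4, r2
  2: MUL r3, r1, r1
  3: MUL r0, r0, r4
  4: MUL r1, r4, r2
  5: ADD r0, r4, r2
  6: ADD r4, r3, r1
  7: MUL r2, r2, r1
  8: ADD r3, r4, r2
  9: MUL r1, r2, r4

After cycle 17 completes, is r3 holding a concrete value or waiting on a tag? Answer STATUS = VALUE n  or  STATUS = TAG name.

STATUS = VALUE 279

  c1: issue SUB r3<-Add1  regs: r0:8,r1:3,r2:5,r3:Add1,r4:9
  c2: issue ADD r0<-Add2  regs: r0:Add2,r1:3,r2:5,r3:Add1,r4:9
  c3: CDB Add1=-2; issue MUL r3<-Mul1  regs: r0:Add2,r1:3,r2:5,r3:Mul1,r4:9
  c4: CDB Add2=14; issue MUL r0<-Mul2  regs: r0:Mul2,r1:3,r2:5,r3:Mul1,r4:9
  c5: stall  regs: r0:Mul2,r1:3,r2:5,r3:Mul1,r4:9
  c6: stall  regs: r0:Mul2,r1:3,r2:5,r3:Mul1,r4:9
  c7: CDB Mul1=9; issue MUL r1<-Mul1  regs: r0:Mul2,r1:Mul1,r2:5,r3:9,r4:9
  c8: CDB Mul2=126; issue ADD r0<-Add1  regs: r0:Add1,r1:Mul1,r2:5,r3:9,r4:9
  c9: issue ADD r4<-Add2  regs: r0:Add1,r1:Mul1,r2:5,r3:9,r4:Add2
  c10: CDB Add1=14; issue MUL r2<-Mul2  regs: r0:14,r1:Mul1,r2:Mul2,r3:9,r4:Add2
  c11: CDB Mul1=45; issue ADD r3<-Add1  regs: r0:14,r1:45,r2:Mul2,r3:Add1,r4:Add2
  c12: issue MUL r1<-Mul1  regs: r0:14,r1:Mul1,r2:Mul2,r3:Add1,r4:Add2
  c13: CDB Add2=54  regs: r0:14,r1:Mul1,r2:Mul2,r3:Add1,r4:54
  c14: -  regs: r0:14,r1:Mul1,r2:Mul2,r3:Add1,r4:54
  c15: CDB Mul2=225  regs: r0:14,r1:Mul1,r2:225,r3:Add1,r4:54
  c16: -  regs: r0:14,r1:Mul1,r2:225,r3:Add1,r4:54
  c17: CDB Add1=279  regs: r0:14,r1:Mul1,r2:225,r3:279,r4:54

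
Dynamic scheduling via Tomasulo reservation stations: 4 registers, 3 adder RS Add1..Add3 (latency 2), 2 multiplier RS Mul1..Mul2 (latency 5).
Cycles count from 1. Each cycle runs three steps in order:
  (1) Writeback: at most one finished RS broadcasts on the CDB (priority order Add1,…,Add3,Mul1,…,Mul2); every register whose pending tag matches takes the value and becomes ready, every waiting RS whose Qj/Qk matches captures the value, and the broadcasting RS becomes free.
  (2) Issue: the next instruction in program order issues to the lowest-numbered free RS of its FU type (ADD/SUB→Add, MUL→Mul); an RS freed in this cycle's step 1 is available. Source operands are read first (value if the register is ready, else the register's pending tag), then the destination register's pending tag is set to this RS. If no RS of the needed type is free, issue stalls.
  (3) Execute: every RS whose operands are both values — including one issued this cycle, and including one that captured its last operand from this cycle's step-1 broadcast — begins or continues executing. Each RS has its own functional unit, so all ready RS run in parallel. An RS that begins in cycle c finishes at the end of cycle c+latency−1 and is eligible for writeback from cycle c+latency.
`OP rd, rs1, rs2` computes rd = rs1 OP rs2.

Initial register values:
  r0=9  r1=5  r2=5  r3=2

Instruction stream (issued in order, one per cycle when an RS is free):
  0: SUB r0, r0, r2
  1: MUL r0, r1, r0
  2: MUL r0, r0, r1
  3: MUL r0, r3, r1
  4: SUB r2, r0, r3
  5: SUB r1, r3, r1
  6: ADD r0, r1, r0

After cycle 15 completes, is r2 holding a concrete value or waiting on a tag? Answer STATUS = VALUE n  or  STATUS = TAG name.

cycle 1: issue SUB r0<-Add1 // r0:Add1,r1:5,r2:5,r3:2
cycle 2: issue MUL r0<-Mul1 // r0:Mul1,r1:5,r2:5,r3:2
cycle 3: CDB Add1=4; issue MUL r0<-Mul2 // r0:Mul2,r1:5,r2:5,r3:2
cycle 4: stall // r0:Mul2,r1:5,r2:5,r3:2
cycle 5: stall // r0:Mul2,r1:5,r2:5,r3:2
cycle 6: stall // r0:Mul2,r1:5,r2:5,r3:2
cycle 7: stall // r0:Mul2,r1:5,r2:5,r3:2
cycle 8: CDB Mul1=20; issue MUL r0<-Mul1 // r0:Mul1,r1:5,r2:5,r3:2
cycle 9: issue SUB r2<-Add1 // r0:Mul1,r1:5,r2:Add1,r3:2
cycle 10: issue SUB r1<-Add2 // r0:Mul1,r1:Add2,r2:Add1,r3:2
cycle 11: issue ADD r0<-Add3 // r0:Add3,r1:Add2,r2:Add1,r3:2
cycle 12: CDB Add2=-3 // r0:Add3,r1:-3,r2:Add1,r3:2
cycle 13: CDB Mul1=10 // r0:Add3,r1:-3,r2:Add1,r3:2
cycle 14: CDB Mul2=100 // r0:Add3,r1:-3,r2:Add1,r3:2
cycle 15: CDB Add1=8 // r0:Add3,r1:-3,r2:8,r3:2

STATUS = VALUE 8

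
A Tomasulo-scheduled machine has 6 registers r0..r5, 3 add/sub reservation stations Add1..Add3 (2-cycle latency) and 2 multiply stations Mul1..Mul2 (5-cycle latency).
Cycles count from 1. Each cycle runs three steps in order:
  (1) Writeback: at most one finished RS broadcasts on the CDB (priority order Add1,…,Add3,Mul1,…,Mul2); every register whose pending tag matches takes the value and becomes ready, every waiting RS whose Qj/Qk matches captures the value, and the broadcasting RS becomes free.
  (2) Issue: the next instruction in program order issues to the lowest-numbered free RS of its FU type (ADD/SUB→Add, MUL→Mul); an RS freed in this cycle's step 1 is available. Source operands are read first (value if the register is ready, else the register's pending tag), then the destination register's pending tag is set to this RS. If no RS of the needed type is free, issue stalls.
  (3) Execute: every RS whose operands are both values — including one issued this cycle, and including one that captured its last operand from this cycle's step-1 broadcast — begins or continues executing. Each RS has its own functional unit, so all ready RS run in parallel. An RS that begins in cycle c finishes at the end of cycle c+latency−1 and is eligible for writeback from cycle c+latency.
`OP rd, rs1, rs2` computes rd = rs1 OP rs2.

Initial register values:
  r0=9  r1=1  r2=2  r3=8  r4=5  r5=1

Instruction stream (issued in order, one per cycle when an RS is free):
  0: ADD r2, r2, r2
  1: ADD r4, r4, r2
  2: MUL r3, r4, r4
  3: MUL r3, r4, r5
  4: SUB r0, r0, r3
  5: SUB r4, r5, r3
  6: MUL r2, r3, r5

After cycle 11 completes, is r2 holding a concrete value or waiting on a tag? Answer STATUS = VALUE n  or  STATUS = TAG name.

STATUS = TAG Mul1

cycle 1: issue ADD r2<-Add1 // r0:9,r1:1,r2:Add1,r3:8,r4:5,r5:1
cycle 2: issue ADD r4<-Add2 // r0:9,r1:1,r2:Add1,r3:8,r4:Add2,r5:1
cycle 3: CDB Add1=4; issue MUL r3<-Mul1 // r0:9,r1:1,r2:4,r3:Mul1,r4:Add2,r5:1
cycle 4: issue MUL r3<-Mul2 // r0:9,r1:1,r2:4,r3:Mul2,r4:Add2,r5:1
cycle 5: CDB Add2=9; issue SUB r0<-Add1 // r0:Add1,r1:1,r2:4,r3:Mul2,r4:9,r5:1
cycle 6: issue SUB r4<-Add2 // r0:Add1,r1:1,r2:4,r3:Mul2,r4:Add2,r5:1
cycle 7: stall // r0:Add1,r1:1,r2:4,r3:Mul2,r4:Add2,r5:1
cycle 8: stall // r0:Add1,r1:1,r2:4,r3:Mul2,r4:Add2,r5:1
cycle 9: stall // r0:Add1,r1:1,r2:4,r3:Mul2,r4:Add2,r5:1
cycle 10: CDB Mul1=81; issue MUL r2<-Mul1 // r0:Add1,r1:1,r2:Mul1,r3:Mul2,r4:Add2,r5:1
cycle 11: CDB Mul2=9 // r0:Add1,r1:1,r2:Mul1,r3:9,r4:Add2,r5:1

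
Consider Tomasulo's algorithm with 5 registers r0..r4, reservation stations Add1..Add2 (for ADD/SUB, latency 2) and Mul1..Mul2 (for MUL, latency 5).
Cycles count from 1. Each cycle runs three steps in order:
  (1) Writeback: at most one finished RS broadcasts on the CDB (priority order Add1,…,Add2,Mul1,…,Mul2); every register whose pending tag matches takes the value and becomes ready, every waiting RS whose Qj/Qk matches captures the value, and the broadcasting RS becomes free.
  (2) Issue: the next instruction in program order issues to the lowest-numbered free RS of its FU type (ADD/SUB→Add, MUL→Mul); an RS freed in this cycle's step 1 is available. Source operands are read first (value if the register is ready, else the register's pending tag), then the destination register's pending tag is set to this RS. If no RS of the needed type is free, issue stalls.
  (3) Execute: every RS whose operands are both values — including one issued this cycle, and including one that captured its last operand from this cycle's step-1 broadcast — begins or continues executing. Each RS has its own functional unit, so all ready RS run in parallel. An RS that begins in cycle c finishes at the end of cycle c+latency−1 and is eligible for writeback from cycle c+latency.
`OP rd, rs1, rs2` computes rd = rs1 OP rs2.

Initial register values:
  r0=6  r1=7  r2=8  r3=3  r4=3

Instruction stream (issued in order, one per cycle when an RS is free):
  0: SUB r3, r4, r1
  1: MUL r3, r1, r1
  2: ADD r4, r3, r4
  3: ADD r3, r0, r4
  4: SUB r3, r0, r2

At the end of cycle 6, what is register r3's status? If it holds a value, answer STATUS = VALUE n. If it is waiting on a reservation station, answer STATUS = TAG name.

STATUS = TAG Add2

cycle 1: issue SUB r3<-Add1 // r0:6,r1:7,r2:8,r3:Add1,r4:3
cycle 2: issue MUL r3<-Mul1 // r0:6,r1:7,r2:8,r3:Mul1,r4:3
cycle 3: CDB Add1=-4; issue ADD r4<-Add1 // r0:6,r1:7,r2:8,r3:Mul1,r4:Add1
cycle 4: issue ADD r3<-Add2 // r0:6,r1:7,r2:8,r3:Add2,r4:Add1
cycle 5: stall // r0:6,r1:7,r2:8,r3:Add2,r4:Add1
cycle 6: stall // r0:6,r1:7,r2:8,r3:Add2,r4:Add1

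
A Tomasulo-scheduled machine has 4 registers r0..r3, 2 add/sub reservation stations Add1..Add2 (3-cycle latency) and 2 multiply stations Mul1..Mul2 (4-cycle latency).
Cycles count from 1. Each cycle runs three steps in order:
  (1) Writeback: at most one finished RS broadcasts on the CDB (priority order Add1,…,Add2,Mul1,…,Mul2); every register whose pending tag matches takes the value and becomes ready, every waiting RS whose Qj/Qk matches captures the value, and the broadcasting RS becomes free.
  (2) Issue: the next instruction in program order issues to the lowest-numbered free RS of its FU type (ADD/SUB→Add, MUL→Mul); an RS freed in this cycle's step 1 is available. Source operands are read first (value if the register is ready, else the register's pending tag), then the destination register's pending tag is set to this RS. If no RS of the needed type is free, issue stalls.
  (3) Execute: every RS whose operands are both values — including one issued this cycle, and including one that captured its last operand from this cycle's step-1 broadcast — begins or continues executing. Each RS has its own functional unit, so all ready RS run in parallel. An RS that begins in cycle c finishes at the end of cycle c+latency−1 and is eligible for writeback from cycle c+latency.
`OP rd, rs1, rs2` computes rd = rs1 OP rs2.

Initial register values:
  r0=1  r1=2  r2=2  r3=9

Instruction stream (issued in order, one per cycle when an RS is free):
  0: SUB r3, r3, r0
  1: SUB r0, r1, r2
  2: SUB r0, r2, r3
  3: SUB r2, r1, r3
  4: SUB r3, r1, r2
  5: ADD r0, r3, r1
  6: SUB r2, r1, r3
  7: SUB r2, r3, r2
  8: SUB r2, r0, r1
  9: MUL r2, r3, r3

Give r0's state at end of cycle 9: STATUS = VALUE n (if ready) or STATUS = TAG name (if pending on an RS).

STATUS = TAG Add2

cycle 1: issue SUB r3<-Add1 // r0:1,r1:2,r2:2,r3:Add1
cycle 2: issue SUB r0<-Add2 // r0:Add2,r1:2,r2:2,r3:Add1
cycle 3: stall // r0:Add2,r1:2,r2:2,r3:Add1
cycle 4: CDB Add1=8; issue SUB r0<-Add1 // r0:Add1,r1:2,r2:2,r3:8
cycle 5: CDB Add2=0; issue SUB r2<-Add2 // r0:Add1,r1:2,r2:Add2,r3:8
cycle 6: stall // r0:Add1,r1:2,r2:Add2,r3:8
cycle 7: CDB Add1=-6; issue SUB r3<-Add1 // r0:-6,r1:2,r2:Add2,r3:Add1
cycle 8: CDB Add2=-6; issue ADD r0<-Add2 // r0:Add2,r1:2,r2:-6,r3:Add1
cycle 9: stall // r0:Add2,r1:2,r2:-6,r3:Add1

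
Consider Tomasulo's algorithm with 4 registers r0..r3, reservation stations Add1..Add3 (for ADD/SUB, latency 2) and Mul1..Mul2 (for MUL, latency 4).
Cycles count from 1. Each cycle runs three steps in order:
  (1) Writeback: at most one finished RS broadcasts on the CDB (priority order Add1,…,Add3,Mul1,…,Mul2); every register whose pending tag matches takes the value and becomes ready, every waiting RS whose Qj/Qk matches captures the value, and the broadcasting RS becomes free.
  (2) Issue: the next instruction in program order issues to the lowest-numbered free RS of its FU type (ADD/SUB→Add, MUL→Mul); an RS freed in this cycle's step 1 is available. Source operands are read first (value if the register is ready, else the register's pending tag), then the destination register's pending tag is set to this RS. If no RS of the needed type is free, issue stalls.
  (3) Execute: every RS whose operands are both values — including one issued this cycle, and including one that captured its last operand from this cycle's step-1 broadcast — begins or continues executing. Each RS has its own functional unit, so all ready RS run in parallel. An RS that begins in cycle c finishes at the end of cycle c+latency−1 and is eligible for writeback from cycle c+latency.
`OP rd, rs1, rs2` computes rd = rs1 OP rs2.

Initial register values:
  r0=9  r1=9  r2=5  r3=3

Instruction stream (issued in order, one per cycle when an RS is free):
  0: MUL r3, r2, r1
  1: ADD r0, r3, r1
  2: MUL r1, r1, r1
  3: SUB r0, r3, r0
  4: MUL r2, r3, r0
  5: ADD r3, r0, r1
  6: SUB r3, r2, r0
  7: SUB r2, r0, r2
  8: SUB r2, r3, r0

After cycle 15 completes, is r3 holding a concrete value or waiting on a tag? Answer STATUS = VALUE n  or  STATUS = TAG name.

STATUS = VALUE -396

  c1: issue MUL r3<-Mul1  regs: r0:9,r1:9,r2:5,r3:Mul1
  c2: issue ADD r0<-Add1  regs: r0:Add1,r1:9,r2:5,r3:Mul1
  c3: issue MUL r1<-Mul2  regs: r0:Add1,r1:Mul2,r2:5,r3:Mul1
  c4: issue SUB r0<-Add2  regs: r0:Add2,r1:Mul2,r2:5,r3:Mul1
  c5: CDB Mul1=45; issue MUL r2<-Mul1  regs: r0:Add2,r1:Mul2,r2:Mul1,r3:45
  c6: issue ADD r3<-Add3  regs: r0:Add2,r1:Mul2,r2:Mul1,r3:Add3
  c7: CDB Add1=54; issue SUB r3<-Add1  regs: r0:Add2,r1:Mul2,r2:Mul1,r3:Add1
  c8: CDB Mul2=81; stall  regs: r0:Add2,r1:81,r2:Mul1,r3:Add1
  c9: CDB Add2=-9; issue SUB r2<-Add2  regs: r0:-9,r1:81,r2:Add2,r3:Add1
  c10: stall  regs: r0:-9,r1:81,r2:Add2,r3:Add1
  c11: CDB Add3=72; issue SUB r2<-Add3  regs: r0:-9,r1:81,r2:Add3,r3:Add1
  c12: -  regs: r0:-9,r1:81,r2:Add3,r3:Add1
  c13: CDB Mul1=-405  regs: r0:-9,r1:81,r2:Add3,r3:Add1
  c14: -  regs: r0:-9,r1:81,r2:Add3,r3:Add1
  c15: CDB Add1=-396  regs: r0:-9,r1:81,r2:Add3,r3:-396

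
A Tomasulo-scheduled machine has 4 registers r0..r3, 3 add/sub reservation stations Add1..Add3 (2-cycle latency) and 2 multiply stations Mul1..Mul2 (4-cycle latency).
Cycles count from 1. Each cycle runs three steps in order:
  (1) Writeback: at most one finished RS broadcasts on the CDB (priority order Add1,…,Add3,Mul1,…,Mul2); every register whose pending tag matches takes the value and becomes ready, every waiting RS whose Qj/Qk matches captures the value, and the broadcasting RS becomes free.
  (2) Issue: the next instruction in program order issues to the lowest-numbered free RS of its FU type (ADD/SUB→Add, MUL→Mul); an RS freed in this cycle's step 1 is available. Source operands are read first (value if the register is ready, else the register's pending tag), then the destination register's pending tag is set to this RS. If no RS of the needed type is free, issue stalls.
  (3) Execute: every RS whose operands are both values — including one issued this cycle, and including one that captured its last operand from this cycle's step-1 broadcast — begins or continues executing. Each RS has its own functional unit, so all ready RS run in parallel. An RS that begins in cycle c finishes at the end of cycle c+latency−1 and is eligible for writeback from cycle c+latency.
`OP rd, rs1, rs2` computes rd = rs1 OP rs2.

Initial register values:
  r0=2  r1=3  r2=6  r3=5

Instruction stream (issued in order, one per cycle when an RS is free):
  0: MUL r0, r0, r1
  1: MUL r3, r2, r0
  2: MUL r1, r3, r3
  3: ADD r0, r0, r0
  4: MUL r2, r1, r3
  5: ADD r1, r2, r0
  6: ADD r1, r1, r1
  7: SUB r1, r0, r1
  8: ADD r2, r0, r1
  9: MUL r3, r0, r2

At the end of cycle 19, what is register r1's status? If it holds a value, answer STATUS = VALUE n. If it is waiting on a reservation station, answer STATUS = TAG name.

STATUS = TAG Add3

  c1: issue MUL r0<-Mul1  regs: r0:Mul1,r1:3,r2:6,r3:5
  c2: issue MUL r3<-Mul2  regs: r0:Mul1,r1:3,r2:6,r3:Mul2
  c3: stall  regs: r0:Mul1,r1:3,r2:6,r3:Mul2
  c4: stall  regs: r0:Mul1,r1:3,r2:6,r3:Mul2
  c5: CDB Mul1=6; issue MUL r1<-Mul1  regs: r0:6,r1:Mul1,r2:6,r3:Mul2
  c6: issue ADD r0<-Add1  regs: r0:Add1,r1:Mul1,r2:6,r3:Mul2
  c7: stall  regs: r0:Add1,r1:Mul1,r2:6,r3:Mul2
  c8: CDB Add1=12; stall  regs: r0:12,r1:Mul1,r2:6,r3:Mul2
  c9: CDB Mul2=36; issue MUL r2<-Mul2  regs: r0:12,r1:Mul1,r2:Mul2,r3:36
  c10: issue ADD r1<-Add1  regs: r0:12,r1:Add1,r2:Mul2,r3:36
  c11: issue ADD r1<-Add2  regs: r0:12,r1:Add2,r2:Mul2,r3:36
  c12: issue SUB r1<-Add3  regs: r0:12,r1:Add3,r2:Mul2,r3:36
  c13: CDB Mul1=1296; stall  regs: r0:12,r1:Add3,r2:Mul2,r3:36
  c14: stall  regs: r0:12,r1:Add3,r2:Mul2,r3:36
  c15: stall  regs: r0:12,r1:Add3,r2:Mul2,r3:36
  c16: stall  regs: r0:12,r1:Add3,r2:Mul2,r3:36
  c17: CDB Mul2=46656; stall  regs: r0:12,r1:Add3,r2:46656,r3:36
  c18: stall  regs: r0:12,r1:Add3,r2:46656,r3:36
  c19: CDB Add1=46668; issue ADD r2<-Add1  regs: r0:12,r1:Add3,r2:Add1,r3:36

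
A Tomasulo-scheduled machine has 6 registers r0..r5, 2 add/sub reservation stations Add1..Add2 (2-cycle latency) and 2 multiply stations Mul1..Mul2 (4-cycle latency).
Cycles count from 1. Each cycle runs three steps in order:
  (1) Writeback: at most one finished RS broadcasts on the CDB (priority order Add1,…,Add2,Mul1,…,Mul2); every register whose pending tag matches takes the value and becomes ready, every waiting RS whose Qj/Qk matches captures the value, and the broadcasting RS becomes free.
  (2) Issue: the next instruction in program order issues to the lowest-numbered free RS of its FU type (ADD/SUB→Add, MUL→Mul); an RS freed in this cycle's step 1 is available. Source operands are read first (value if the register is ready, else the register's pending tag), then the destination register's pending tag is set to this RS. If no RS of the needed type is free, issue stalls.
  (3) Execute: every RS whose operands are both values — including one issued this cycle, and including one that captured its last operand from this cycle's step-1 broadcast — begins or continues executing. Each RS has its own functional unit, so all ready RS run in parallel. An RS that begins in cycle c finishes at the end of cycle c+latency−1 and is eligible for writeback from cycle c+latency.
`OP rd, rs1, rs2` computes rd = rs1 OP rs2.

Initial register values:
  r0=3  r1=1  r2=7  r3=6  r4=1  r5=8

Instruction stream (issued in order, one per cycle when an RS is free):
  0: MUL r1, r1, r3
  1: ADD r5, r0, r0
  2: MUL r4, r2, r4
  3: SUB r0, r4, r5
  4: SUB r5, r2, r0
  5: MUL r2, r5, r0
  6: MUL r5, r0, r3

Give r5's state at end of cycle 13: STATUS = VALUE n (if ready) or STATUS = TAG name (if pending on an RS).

STATUS = VALUE 6

cycle 1: issue MUL r1<-Mul1 // r0:3,r1:Mul1,r2:7,r3:6,r4:1,r5:8
cycle 2: issue ADD r5<-Add1 // r0:3,r1:Mul1,r2:7,r3:6,r4:1,r5:Add1
cycle 3: issue MUL r4<-Mul2 // r0:3,r1:Mul1,r2:7,r3:6,r4:Mul2,r5:Add1
cycle 4: CDB Add1=6; issue SUB r0<-Add1 // r0:Add1,r1:Mul1,r2:7,r3:6,r4:Mul2,r5:6
cycle 5: CDB Mul1=6; issue SUB r5<-Add2 // r0:Add1,r1:6,r2:7,r3:6,r4:Mul2,r5:Add2
cycle 6: issue MUL r2<-Mul1 // r0:Add1,r1:6,r2:Mul1,r3:6,r4:Mul2,r5:Add2
cycle 7: CDB Mul2=7; issue MUL r5<-Mul2 // r0:Add1,r1:6,r2:Mul1,r3:6,r4:7,r5:Mul2
cycle 8: - // r0:Add1,r1:6,r2:Mul1,r3:6,r4:7,r5:Mul2
cycle 9: CDB Add1=1 // r0:1,r1:6,r2:Mul1,r3:6,r4:7,r5:Mul2
cycle 10: - // r0:1,r1:6,r2:Mul1,r3:6,r4:7,r5:Mul2
cycle 11: CDB Add2=6 // r0:1,r1:6,r2:Mul1,r3:6,r4:7,r5:Mul2
cycle 12: - // r0:1,r1:6,r2:Mul1,r3:6,r4:7,r5:Mul2
cycle 13: CDB Mul2=6 // r0:1,r1:6,r2:Mul1,r3:6,r4:7,r5:6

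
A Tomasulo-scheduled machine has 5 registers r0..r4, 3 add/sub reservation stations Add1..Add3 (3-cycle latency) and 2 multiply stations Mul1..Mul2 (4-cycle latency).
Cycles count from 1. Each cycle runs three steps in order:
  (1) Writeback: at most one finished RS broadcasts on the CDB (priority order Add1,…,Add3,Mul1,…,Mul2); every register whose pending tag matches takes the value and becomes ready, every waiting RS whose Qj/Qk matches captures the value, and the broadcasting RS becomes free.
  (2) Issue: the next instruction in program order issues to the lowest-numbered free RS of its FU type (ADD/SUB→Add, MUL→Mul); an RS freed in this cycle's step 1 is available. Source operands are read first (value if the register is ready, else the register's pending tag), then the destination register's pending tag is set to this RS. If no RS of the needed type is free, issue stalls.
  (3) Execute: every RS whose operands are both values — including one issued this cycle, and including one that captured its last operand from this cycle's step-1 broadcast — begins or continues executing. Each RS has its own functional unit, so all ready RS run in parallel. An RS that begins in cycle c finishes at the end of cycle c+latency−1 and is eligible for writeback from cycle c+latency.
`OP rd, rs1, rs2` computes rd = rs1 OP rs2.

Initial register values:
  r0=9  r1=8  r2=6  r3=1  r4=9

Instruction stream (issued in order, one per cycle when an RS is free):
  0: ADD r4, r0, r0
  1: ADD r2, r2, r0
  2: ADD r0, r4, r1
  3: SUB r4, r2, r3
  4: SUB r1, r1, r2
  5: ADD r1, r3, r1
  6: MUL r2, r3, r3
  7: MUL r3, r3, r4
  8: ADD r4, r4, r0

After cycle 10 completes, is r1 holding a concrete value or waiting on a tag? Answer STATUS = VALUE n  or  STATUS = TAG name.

  c1: issue ADD r4<-Add1  regs: r0:9,r1:8,r2:6,r3:1,r4:Add1
  c2: issue ADD r2<-Add2  regs: r0:9,r1:8,r2:Add2,r3:1,r4:Add1
  c3: issue ADD r0<-Add3  regs: r0:Add3,r1:8,r2:Add2,r3:1,r4:Add1
  c4: CDB Add1=18; issue SUB r4<-Add1  regs: r0:Add3,r1:8,r2:Add2,r3:1,r4:Add1
  c5: CDB Add2=15; issue SUB r1<-Add2  regs: r0:Add3,r1:Add2,r2:15,r3:1,r4:Add1
  c6: stall  regs: r0:Add3,r1:Add2,r2:15,r3:1,r4:Add1
  c7: CDB Add3=26; issue ADD r1<-Add3  regs: r0:26,r1:Add3,r2:15,r3:1,r4:Add1
  c8: CDB Add1=14; issue MUL r2<-Mul1  regs: r0:26,r1:Add3,r2:Mul1,r3:1,r4:14
  c9: CDB Add2=-7; issue MUL r3<-Mul2  regs: r0:26,r1:Add3,r2:Mul1,r3:Mul2,r4:14
  c10: issue ADD r4<-Add1  regs: r0:26,r1:Add3,r2:Mul1,r3:Mul2,r4:Add1

STATUS = TAG Add3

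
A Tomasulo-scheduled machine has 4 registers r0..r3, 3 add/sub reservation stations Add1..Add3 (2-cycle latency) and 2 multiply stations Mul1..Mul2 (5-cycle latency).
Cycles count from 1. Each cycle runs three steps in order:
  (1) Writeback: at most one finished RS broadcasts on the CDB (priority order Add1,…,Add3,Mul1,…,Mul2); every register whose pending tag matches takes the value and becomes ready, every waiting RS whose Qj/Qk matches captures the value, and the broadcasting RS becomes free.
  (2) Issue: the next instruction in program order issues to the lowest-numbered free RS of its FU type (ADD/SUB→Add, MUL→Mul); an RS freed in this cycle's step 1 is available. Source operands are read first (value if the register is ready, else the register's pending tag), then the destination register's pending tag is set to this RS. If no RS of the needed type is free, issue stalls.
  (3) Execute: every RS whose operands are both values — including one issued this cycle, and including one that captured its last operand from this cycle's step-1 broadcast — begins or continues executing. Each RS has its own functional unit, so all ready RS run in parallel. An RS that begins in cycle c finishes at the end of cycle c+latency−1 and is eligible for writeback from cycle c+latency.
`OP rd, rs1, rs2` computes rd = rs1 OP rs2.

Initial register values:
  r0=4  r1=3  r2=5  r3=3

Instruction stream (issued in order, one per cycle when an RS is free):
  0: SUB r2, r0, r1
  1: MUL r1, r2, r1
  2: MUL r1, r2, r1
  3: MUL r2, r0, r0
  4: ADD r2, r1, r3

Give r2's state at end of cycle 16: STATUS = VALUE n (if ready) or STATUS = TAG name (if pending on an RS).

  c1: issue SUB r2<-Add1  regs: r0:4,r1:3,r2:Add1,r3:3
  c2: issue MUL r1<-Mul1  regs: r0:4,r1:Mul1,r2:Add1,r3:3
  c3: CDB Add1=1; issue MUL r1<-Mul2  regs: r0:4,r1:Mul2,r2:1,r3:3
  c4: stall  regs: r0:4,r1:Mul2,r2:1,r3:3
  c5: stall  regs: r0:4,r1:Mul2,r2:1,r3:3
  c6: stall  regs: r0:4,r1:Mul2,r2:1,r3:3
  c7: stall  regs: r0:4,r1:Mul2,r2:1,r3:3
  c8: CDB Mul1=3; issue MUL r2<-Mul1  regs: r0:4,r1:Mul2,r2:Mul1,r3:3
  c9: issue ADD r2<-Add1  regs: r0:4,r1:Mul2,r2:Add1,r3:3
  c10: -  regs: r0:4,r1:Mul2,r2:Add1,r3:3
  c11: -  regs: r0:4,r1:Mul2,r2:Add1,r3:3
  c12: -  regs: r0:4,r1:Mul2,r2:Add1,r3:3
  c13: CDB Mul1=16  regs: r0:4,r1:Mul2,r2:Add1,r3:3
  c14: CDB Mul2=3  regs: r0:4,r1:3,r2:Add1,r3:3
  c15: -  regs: r0:4,r1:3,r2:Add1,r3:3
  c16: CDB Add1=6  regs: r0:4,r1:3,r2:6,r3:3

STATUS = VALUE 6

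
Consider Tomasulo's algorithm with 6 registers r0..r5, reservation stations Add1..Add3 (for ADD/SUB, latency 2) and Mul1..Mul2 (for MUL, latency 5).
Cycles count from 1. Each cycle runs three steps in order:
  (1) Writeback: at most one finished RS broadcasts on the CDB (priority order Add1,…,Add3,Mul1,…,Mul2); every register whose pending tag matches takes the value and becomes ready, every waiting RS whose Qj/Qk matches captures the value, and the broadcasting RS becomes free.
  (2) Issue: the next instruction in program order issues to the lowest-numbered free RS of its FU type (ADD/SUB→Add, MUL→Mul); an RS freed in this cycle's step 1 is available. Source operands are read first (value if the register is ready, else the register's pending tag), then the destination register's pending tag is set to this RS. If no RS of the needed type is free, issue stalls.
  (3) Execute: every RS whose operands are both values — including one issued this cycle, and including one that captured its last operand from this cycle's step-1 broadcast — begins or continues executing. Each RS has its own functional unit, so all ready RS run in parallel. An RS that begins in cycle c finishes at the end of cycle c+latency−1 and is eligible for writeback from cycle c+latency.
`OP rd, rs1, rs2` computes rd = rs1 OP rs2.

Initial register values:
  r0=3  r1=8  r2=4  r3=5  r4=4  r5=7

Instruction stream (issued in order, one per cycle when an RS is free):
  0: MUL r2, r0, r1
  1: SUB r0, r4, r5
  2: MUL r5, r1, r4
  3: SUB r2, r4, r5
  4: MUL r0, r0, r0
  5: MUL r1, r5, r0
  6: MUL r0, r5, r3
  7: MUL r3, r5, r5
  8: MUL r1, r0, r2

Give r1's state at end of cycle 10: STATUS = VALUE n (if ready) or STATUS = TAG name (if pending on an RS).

STATUS = TAG Mul2

  c1: issue MUL r2<-Mul1  regs: r0:3,r1:8,r2:Mul1,r3:5,r4:4,r5:7
  c2: issue SUB r0<-Add1  regs: r0:Add1,r1:8,r2:Mul1,r3:5,r4:4,r5:7
  c3: issue MUL r5<-Mul2  regs: r0:Add1,r1:8,r2:Mul1,r3:5,r4:4,r5:Mul2
  c4: CDB Add1=-3; issue SUB r2<-Add1  regs: r0:-3,r1:8,r2:Add1,r3:5,r4:4,r5:Mul2
  c5: stall  regs: r0:-3,r1:8,r2:Add1,r3:5,r4:4,r5:Mul2
  c6: CDB Mul1=24; issue MUL r0<-Mul1  regs: r0:Mul1,r1:8,r2:Add1,r3:5,r4:4,r5:Mul2
  c7: stall  regs: r0:Mul1,r1:8,r2:Add1,r3:5,r4:4,r5:Mul2
  c8: CDB Mul2=32; issue MUL r1<-Mul2  regs: r0:Mul1,r1:Mul2,r2:Add1,r3:5,r4:4,r5:32
  c9: stall  regs: r0:Mul1,r1:Mul2,r2:Add1,r3:5,r4:4,r5:32
  c10: CDB Add1=-28; stall  regs: r0:Mul1,r1:Mul2,r2:-28,r3:5,r4:4,r5:32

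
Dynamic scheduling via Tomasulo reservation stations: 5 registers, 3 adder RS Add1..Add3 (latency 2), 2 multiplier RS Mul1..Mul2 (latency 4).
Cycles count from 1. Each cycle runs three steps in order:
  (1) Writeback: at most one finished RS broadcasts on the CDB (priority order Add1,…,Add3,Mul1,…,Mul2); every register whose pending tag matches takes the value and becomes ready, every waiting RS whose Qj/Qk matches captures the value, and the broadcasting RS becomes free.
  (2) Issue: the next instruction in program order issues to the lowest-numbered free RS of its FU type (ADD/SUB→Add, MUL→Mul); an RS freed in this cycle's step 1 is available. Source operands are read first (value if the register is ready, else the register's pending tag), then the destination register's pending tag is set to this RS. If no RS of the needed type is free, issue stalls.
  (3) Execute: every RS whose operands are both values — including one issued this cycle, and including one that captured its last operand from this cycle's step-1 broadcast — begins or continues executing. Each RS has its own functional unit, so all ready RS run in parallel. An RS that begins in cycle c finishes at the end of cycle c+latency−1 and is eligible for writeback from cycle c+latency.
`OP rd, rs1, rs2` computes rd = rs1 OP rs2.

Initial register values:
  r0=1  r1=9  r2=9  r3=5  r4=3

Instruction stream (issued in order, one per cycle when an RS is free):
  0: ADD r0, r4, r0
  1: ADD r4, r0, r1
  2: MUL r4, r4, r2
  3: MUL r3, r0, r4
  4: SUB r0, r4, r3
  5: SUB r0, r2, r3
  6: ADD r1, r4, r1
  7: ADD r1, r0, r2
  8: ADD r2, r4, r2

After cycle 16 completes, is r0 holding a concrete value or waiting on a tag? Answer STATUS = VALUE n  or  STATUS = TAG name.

STATUS = VALUE -459

cycle 1: issue ADD r0<-Add1 // r0:Add1,r1:9,r2:9,r3:5,r4:3
cycle 2: issue ADD r4<-Add2 // r0:Add1,r1:9,r2:9,r3:5,r4:Add2
cycle 3: CDB Add1=4; issue MUL r4<-Mul1 // r0:4,r1:9,r2:9,r3:5,r4:Mul1
cycle 4: issue MUL r3<-Mul2 // r0:4,r1:9,r2:9,r3:Mul2,r4:Mul1
cycle 5: CDB Add2=13; issue SUB r0<-Add1 // r0:Add1,r1:9,r2:9,r3:Mul2,r4:Mul1
cycle 6: issue SUB r0<-Add2 // r0:Add2,r1:9,r2:9,r3:Mul2,r4:Mul1
cycle 7: issue ADD r1<-Add3 // r0:Add2,r1:Add3,r2:9,r3:Mul2,r4:Mul1
cycle 8: stall // r0:Add2,r1:Add3,r2:9,r3:Mul2,r4:Mul1
cycle 9: CDB Mul1=117; stall // r0:Add2,r1:Add3,r2:9,r3:Mul2,r4:117
cycle 10: stall // r0:Add2,r1:Add3,r2:9,r3:Mul2,r4:117
cycle 11: CDB Add3=126; issue ADD r1<-Add3 // r0:Add2,r1:Add3,r2:9,r3:Mul2,r4:117
cycle 12: stall // r0:Add2,r1:Add3,r2:9,r3:Mul2,r4:117
cycle 13: CDB Mul2=468; stall // r0:Add2,r1:Add3,r2:9,r3:468,r4:117
cycle 14: stall // r0:Add2,r1:Add3,r2:9,r3:468,r4:117
cycle 15: CDB Add1=-351; issue ADD r2<-Add1 // r0:Add2,r1:Add3,r2:Add1,r3:468,r4:117
cycle 16: CDB Add2=-459 // r0:-459,r1:Add3,r2:Add1,r3:468,r4:117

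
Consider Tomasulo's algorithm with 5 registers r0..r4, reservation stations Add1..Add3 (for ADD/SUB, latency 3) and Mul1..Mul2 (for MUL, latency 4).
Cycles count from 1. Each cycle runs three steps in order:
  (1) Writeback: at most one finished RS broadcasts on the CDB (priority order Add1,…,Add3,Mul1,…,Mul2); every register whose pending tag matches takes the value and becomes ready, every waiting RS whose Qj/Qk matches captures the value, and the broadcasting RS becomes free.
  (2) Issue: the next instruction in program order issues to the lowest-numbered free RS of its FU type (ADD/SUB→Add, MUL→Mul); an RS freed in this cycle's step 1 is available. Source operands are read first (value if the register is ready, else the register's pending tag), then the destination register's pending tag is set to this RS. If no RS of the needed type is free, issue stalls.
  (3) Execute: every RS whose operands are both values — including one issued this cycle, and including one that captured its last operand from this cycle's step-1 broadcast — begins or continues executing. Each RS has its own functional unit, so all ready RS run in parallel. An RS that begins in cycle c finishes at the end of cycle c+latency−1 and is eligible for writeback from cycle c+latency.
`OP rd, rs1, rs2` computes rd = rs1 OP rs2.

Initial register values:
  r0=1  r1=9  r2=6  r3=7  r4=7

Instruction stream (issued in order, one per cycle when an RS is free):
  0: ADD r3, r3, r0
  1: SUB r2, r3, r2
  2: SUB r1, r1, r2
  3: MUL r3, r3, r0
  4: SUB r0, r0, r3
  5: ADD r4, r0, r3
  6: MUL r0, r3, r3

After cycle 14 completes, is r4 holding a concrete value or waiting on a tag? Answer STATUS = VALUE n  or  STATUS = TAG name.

  c1: issue ADD r3<-Add1  regs: r0:1,r1:9,r2:6,r3:Add1,r4:7
  c2: issue SUB r2<-Add2  regs: r0:1,r1:9,r2:Add2,r3:Add1,r4:7
  c3: issue SUB r1<-Add3  regs: r0:1,r1:Add3,r2:Add2,r3:Add1,r4:7
  c4: CDB Add1=8; issue MUL r3<-Mul1  regs: r0:1,r1:Add3,r2:Add2,r3:Mul1,r4:7
  c5: issue SUB r0<-Add1  regs: r0:Add1,r1:Add3,r2:Add2,r3:Mul1,r4:7
  c6: stall  regs: r0:Add1,r1:Add3,r2:Add2,r3:Mul1,r4:7
  c7: CDB Add2=2; issue ADD r4<-Add2  regs: r0:Add1,r1:Add3,r2:2,r3:Mul1,r4:Add2
  c8: CDB Mul1=8; issue MUL r0<-Mul1  regs: r0:Mul1,r1:Add3,r2:2,r3:8,r4:Add2
  c9: -  regs: r0:Mul1,r1:Add3,r2:2,r3:8,r4:Add2
  c10: CDB Add3=7  regs: r0:Mul1,r1:7,r2:2,r3:8,r4:Add2
  c11: CDB Add1=-7  regs: r0:Mul1,r1:7,r2:2,r3:8,r4:Add2
  c12: CDB Mul1=64  regs: r0:64,r1:7,r2:2,r3:8,r4:Add2
  c13: -  regs: r0:64,r1:7,r2:2,r3:8,r4:Add2
  c14: CDB Add2=1  regs: r0:64,r1:7,r2:2,r3:8,r4:1

STATUS = VALUE 1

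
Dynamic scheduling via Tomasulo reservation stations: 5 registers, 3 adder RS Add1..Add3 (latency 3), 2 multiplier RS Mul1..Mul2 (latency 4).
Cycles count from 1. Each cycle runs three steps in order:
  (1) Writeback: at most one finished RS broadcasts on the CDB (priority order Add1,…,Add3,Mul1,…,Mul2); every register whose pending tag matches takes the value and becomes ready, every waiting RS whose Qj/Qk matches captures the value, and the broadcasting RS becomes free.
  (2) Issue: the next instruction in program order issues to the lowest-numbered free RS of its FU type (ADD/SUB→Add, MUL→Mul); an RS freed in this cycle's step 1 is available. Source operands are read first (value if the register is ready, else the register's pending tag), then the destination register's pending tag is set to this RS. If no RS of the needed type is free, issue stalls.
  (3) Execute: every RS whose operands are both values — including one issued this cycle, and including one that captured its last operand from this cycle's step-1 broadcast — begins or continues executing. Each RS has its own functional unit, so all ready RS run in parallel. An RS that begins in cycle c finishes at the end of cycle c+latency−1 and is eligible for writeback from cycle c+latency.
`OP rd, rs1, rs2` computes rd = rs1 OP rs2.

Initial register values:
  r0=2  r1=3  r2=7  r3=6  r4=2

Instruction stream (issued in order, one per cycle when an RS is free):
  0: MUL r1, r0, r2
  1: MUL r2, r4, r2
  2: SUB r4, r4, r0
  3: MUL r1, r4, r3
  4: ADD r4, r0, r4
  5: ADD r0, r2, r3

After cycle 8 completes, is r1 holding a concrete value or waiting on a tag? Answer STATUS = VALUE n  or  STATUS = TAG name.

STATUS = TAG Mul1

c1: issue MUL r1<-Mul1 | r0:2,r1:Mul1,r2:7,r3:6,r4:2
c2: issue MUL r2<-Mul2 | r0:2,r1:Mul1,r2:Mul2,r3:6,r4:2
c3: issue SUB r4<-Add1 | r0:2,r1:Mul1,r2:Mul2,r3:6,r4:Add1
c4: stall | r0:2,r1:Mul1,r2:Mul2,r3:6,r4:Add1
c5: CDB Mul1=14; issue MUL r1<-Mul1 | r0:2,r1:Mul1,r2:Mul2,r3:6,r4:Add1
c6: CDB Add1=0; issue ADD r4<-Add1 | r0:2,r1:Mul1,r2:Mul2,r3:6,r4:Add1
c7: CDB Mul2=14; issue ADD r0<-Add2 | r0:Add2,r1:Mul1,r2:14,r3:6,r4:Add1
c8: - | r0:Add2,r1:Mul1,r2:14,r3:6,r4:Add1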